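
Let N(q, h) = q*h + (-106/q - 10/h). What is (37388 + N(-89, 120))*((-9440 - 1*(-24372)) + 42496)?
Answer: 409538119739/267 ≈ 1.5338e+9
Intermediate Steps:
N(q, h) = -106/q - 10/h + h*q (N(q, h) = h*q + (-106/q - 10/h) = -106/q - 10/h + h*q)
(37388 + N(-89, 120))*((-9440 - 1*(-24372)) + 42496) = (37388 + (-106/(-89) - 10/120 + 120*(-89)))*((-9440 - 1*(-24372)) + 42496) = (37388 + (-106*(-1/89) - 10*1/120 - 10680))*((-9440 + 24372) + 42496) = (37388 + (106/89 - 1/12 - 10680))*(14932 + 42496) = (37388 - 11405057/1068)*57428 = (28525327/1068)*57428 = 409538119739/267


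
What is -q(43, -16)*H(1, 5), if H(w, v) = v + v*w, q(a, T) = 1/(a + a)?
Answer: -5/43 ≈ -0.11628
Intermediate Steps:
q(a, T) = 1/(2*a)
-q(43, -16)*H(1, 5) = -(½)/43*5*(1 + 1) = -(½)*(1/43)*5*2 = -10/86 = -1*5/43 = -5/43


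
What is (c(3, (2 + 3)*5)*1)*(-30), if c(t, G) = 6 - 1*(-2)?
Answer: -240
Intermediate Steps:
c(t, G) = 8 (c(t, G) = 6 + 2 = 8)
(c(3, (2 + 3)*5)*1)*(-30) = (8*1)*(-30) = 8*(-30) = -240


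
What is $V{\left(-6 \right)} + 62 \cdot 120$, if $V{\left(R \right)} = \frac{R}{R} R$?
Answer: $7434$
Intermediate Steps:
$V{\left(R \right)} = R$ ($V{\left(R \right)} = 1 R = R$)
$V{\left(-6 \right)} + 62 \cdot 120 = -6 + 62 \cdot 120 = -6 + 7440 = 7434$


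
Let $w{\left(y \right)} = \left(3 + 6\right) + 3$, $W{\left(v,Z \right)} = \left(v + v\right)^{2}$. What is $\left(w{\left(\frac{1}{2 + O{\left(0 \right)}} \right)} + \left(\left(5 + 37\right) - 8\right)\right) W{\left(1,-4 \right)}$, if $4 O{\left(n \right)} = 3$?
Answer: $184$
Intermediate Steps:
$O{\left(n \right)} = \frac{3}{4}$ ($O{\left(n \right)} = \frac{1}{4} \cdot 3 = \frac{3}{4}$)
$W{\left(v,Z \right)} = 4 v^{2}$ ($W{\left(v,Z \right)} = \left(2 v\right)^{2} = 4 v^{2}$)
$w{\left(y \right)} = 12$ ($w{\left(y \right)} = 9 + 3 = 12$)
$\left(w{\left(\frac{1}{2 + O{\left(0 \right)}} \right)} + \left(\left(5 + 37\right) - 8\right)\right) W{\left(1,-4 \right)} = \left(12 + \left(\left(5 + 37\right) - 8\right)\right) 4 \cdot 1^{2} = \left(12 + \left(42 - 8\right)\right) 4 \cdot 1 = \left(12 + 34\right) 4 = 46 \cdot 4 = 184$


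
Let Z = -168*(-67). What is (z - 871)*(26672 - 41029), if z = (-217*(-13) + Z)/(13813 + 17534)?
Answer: 391790470120/31347 ≈ 1.2498e+7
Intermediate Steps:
Z = 11256
z = 14077/31347 (z = (-217*(-13) + 11256)/(13813 + 17534) = (2821 + 11256)/31347 = 14077*(1/31347) = 14077/31347 ≈ 0.44907)
(z - 871)*(26672 - 41029) = (14077/31347 - 871)*(26672 - 41029) = -27289160/31347*(-14357) = 391790470120/31347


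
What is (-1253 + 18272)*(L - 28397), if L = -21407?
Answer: -847614276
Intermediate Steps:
(-1253 + 18272)*(L - 28397) = (-1253 + 18272)*(-21407 - 28397) = 17019*(-49804) = -847614276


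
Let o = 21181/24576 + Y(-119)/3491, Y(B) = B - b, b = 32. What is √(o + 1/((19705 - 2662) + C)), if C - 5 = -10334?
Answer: √204706748909001326/500022912 ≈ 0.90485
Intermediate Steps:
C = -10329 (C = 5 - 10334 = -10329)
Y(B) = -32 + B (Y(B) = B - 1*32 = B - 32 = -32 + B)
o = 70231895/85794816 (o = 21181/24576 + (-32 - 119)/3491 = 21181*(1/24576) - 151*1/3491 = 21181/24576 - 151/3491 = 70231895/85794816 ≈ 0.81860)
√(o + 1/((19705 - 2662) + C)) = √(70231895/85794816 + 1/((19705 - 2662) - 10329)) = √(70231895/85794816 + 1/(17043 - 10329)) = √(70231895/85794816 + 1/6714) = √(78603789641/96004399104) = √204706748909001326/500022912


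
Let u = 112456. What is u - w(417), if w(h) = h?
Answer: 112039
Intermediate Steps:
u - w(417) = 112456 - 1*417 = 112456 - 417 = 112039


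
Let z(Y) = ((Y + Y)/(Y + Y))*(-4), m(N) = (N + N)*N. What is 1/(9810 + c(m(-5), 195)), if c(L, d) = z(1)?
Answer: 1/9806 ≈ 0.00010198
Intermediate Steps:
m(N) = 2*N² (m(N) = (2*N)*N = 2*N²)
z(Y) = -4 (z(Y) = ((2*Y)/((2*Y)))*(-4) = ((2*Y)*(1/(2*Y)))*(-4) = 1*(-4) = -4)
c(L, d) = -4
1/(9810 + c(m(-5), 195)) = 1/(9810 - 4) = 1/9806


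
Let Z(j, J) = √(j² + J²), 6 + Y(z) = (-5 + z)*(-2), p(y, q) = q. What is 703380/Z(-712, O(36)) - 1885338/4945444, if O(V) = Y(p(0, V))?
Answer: -134667/353246 + 175845*√31973/31973 ≈ 983.04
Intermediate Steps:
Y(z) = 4 - 2*z (Y(z) = -6 + (-5 + z)*(-2) = -6 + (10 - 2*z) = 4 - 2*z)
O(V) = 4 - 2*V
Z(j, J) = √(J² + j²)
703380/Z(-712, O(36)) - 1885338/4945444 = 703380/(√((4 - 2*36)² + (-712)²)) - 1885338/4945444 = 703380/(√((4 - 72)² + 506944)) - 1885338*1/4945444 = 703380/(√((-68)² + 506944)) - 134667/353246 = 703380/(√(4624 + 506944)) - 134667/353246 = 703380/(√511568) - 134667/353246 = 703380/((4*√31973)) - 134667/353246 = 703380*(√31973/127892) - 134667/353246 = 175845*√31973/31973 - 134667/353246 = -134667/353246 + 175845*√31973/31973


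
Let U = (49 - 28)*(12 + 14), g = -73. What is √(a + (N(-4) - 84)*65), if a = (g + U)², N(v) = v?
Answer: √218009 ≈ 466.91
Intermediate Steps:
U = 546 (U = 21*26 = 546)
a = 223729 (a = (-73 + 546)² = 473² = 223729)
√(a + (N(-4) - 84)*65) = √(223729 + (-4 - 84)*65) = √(223729 - 88*65) = √(223729 - 5720) = √218009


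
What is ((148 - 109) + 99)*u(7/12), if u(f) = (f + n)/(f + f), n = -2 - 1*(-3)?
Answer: 1311/7 ≈ 187.29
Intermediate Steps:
n = 1 (n = -2 + 3 = 1)
u(f) = (1 + f)/(2*f) (u(f) = (f + 1)/(f + f) = (1 + f)/((2*f)) = (1 + f)*(1/(2*f)) = (1 + f)/(2*f))
((148 - 109) + 99)*u(7/12) = ((148 - 109) + 99)*((1 + 7/12)/(2*((7/12)))) = (39 + 99)*((1 + 7*(1/12))/(2*((7*(1/12))))) = 138*((1 + 7/12)/(2*(7/12))) = 138*((½)*(12/7)*(19/12)) = 138*(19/14) = 1311/7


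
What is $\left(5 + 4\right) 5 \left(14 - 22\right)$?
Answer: $-360$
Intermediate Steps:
$\left(5 + 4\right) 5 \left(14 - 22\right) = 9 \cdot 5 \left(-8\right) = 45 \left(-8\right) = -360$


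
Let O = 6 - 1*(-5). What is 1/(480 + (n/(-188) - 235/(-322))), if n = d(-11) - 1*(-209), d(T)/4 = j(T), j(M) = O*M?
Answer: 30268/14595005 ≈ 0.0020739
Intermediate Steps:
O = 11 (O = 6 + 5 = 11)
j(M) = 11*M
d(T) = 44*T (d(T) = 4*(11*T) = 44*T)
n = -275 (n = 44*(-11) - 1*(-209) = -484 + 209 = -275)
1/(480 + (n/(-188) - 235/(-322))) = 1/(480 + (-275/(-188) - 235/(-322))) = 1/(480 + (-275*(-1/188) - 235*(-1/322))) = 1/(480 + (275/188 + 235/322)) = 1/(480 + 66365/30268) = 1/(14595005/30268) = 30268/14595005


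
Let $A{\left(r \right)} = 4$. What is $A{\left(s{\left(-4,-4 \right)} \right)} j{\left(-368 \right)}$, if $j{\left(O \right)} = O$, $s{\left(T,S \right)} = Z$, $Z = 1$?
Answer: $-1472$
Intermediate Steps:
$s{\left(T,S \right)} = 1$
$A{\left(s{\left(-4,-4 \right)} \right)} j{\left(-368 \right)} = 4 \left(-368\right) = -1472$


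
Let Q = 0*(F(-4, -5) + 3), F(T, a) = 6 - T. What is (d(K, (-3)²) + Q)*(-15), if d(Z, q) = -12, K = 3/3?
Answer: 180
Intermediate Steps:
K = 1 (K = 3*(⅓) = 1)
Q = 0 (Q = 0*((6 - 1*(-4)) + 3) = 0*((6 + 4) + 3) = 0*(10 + 3) = 0*13 = 0)
(d(K, (-3)²) + Q)*(-15) = (-12 + 0)*(-15) = -12*(-15) = 180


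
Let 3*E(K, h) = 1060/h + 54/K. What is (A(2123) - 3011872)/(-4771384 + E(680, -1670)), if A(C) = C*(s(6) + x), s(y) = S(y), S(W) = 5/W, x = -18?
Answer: 74178612770/116108226013 ≈ 0.63888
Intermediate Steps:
E(K, h) = 18/K + 1060/(3*h) (E(K, h) = (1060/h + 54/K)/3 = (54/K + 1060/h)/3 = 18/K + 1060/(3*h))
s(y) = 5/y
A(C) = -103*C/6 (A(C) = C*(5/6 - 18) = C*(-103/6) = -103*C/6)
(A(2123) - 3011872)/(-4771384 + E(680, -1670)) = (-103/6*2123 - 3011872)/(-4771384 + (18/680 + (1060/3)/(-1670))) = (-218669/6 - 3011872)/(-4771384 + (18*(1/680) + (1060/3)*(-1/1670))) = -18289901/(6*(-4771384 + (9/340 - 106/501))) = -18289901/(6*(-4771384 - 31531/170340)) = -18289901/(6*(-812757582091/170340)) = -18289901/6*(-170340/812757582091) = 74178612770/116108226013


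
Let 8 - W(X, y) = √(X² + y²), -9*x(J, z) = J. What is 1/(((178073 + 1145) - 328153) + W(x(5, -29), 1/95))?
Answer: -108869360175/16213587202556519 + 855*√225706/16213587202556519 ≈ -6.7147e-6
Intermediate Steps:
x(J, z) = -J/9
W(X, y) = 8 - √(X² + y²)
1/(((178073 + 1145) - 328153) + W(x(5, -29), 1/95)) = 1/(((178073 + 1145) - 328153) + (8 - √((-⅑*5)² + (1/95)²))) = 1/((179218 - 328153) + (8 - √((-5/9)² + (1/95)²))) = 1/(-148935 + (8 - √(25/81 + 1/9025))) = 1/(-148935 + (8 - √(225706/731025))) = 1/(-148935 + (8 - √225706/855)) = 1/(-148927 - √225706/855)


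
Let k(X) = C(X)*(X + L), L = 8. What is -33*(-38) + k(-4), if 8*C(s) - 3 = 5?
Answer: 1258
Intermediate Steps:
C(s) = 1 (C(s) = 3/8 + (1/8)*5 = 3/8 + 5/8 = 1)
k(X) = 8 + X (k(X) = 1*(X + 8) = 1*(8 + X) = 8 + X)
-33*(-38) + k(-4) = -33*(-38) + (8 - 4) = 1254 + 4 = 1258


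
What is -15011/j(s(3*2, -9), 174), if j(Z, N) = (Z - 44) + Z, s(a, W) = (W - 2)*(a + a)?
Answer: 15011/308 ≈ 48.737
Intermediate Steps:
s(a, W) = 2*a*(-2 + W) (s(a, W) = (-2 + W)*(2*a) = 2*a*(-2 + W))
j(Z, N) = -44 + 2*Z (j(Z, N) = (-44 + Z) + Z = -44 + 2*Z)
-15011/j(s(3*2, -9), 174) = -15011/(-44 + 2*(2*(3*2)*(-2 - 9))) = -15011/(-44 + 2*(2*6*(-11))) = -15011/(-44 + 2*(-132)) = -15011/(-44 - 264) = -15011/(-308) = -15011*(-1/308) = 15011/308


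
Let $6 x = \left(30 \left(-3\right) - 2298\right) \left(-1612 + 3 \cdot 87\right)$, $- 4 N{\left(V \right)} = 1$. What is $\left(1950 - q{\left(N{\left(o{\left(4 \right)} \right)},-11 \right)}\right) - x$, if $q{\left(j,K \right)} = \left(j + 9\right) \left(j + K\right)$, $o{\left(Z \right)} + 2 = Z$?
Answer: $- \frac{8570393}{16} \approx -5.3565 \cdot 10^{5}$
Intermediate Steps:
$o{\left(Z \right)} = -2 + Z$
$N{\left(V \right)} = - \frac{1}{4}$ ($N{\left(V \right)} = \left(- \frac{1}{4}\right) 1 = - \frac{1}{4}$)
$q{\left(j,K \right)} = \left(9 + j\right) \left(K + j\right)$
$x = 537698$ ($x = \frac{\left(30 \left(-3\right) - 2298\right) \left(-1612 + 3 \cdot 87\right)}{6} = \frac{\left(-90 - 2298\right) \left(-1612 + 261\right)}{6} = \frac{\left(-2388\right) \left(-1351\right)}{6} = \frac{1}{6} \cdot 3226188 = 537698$)
$\left(1950 - q{\left(N{\left(o{\left(4 \right)} \right)},-11 \right)}\right) - x = \left(1950 - \left(\left(- \frac{1}{4}\right)^{2} + 9 \left(-11\right) + 9 \left(- \frac{1}{4}\right) - - \frac{11}{4}\right)\right) - 537698 = \left(1950 - \left(\frac{1}{16} - 99 - \frac{9}{4} + \frac{11}{4}\right)\right) - 537698 = \left(1950 - - \frac{1575}{16}\right) - 537698 = \left(1950 + \frac{1575}{16}\right) - 537698 = \frac{32775}{16} - 537698 = - \frac{8570393}{16}$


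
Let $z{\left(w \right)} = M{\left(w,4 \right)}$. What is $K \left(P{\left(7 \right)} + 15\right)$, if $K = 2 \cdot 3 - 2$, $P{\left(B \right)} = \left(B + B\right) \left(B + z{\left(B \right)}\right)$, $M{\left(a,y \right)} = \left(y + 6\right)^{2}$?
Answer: $6052$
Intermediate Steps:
$M{\left(a,y \right)} = \left(6 + y\right)^{2}$
$z{\left(w \right)} = 100$ ($z{\left(w \right)} = \left(6 + 4\right)^{2} = 10^{2} = 100$)
$P{\left(B \right)} = 2 B \left(100 + B\right)$ ($P{\left(B \right)} = \left(B + B\right) \left(B + 100\right) = 2 B \left(100 + B\right)$)
$K = 4$ ($K = 6 - 2 = 4$)
$K \left(P{\left(7 \right)} + 15\right) = 4 \left(2 \cdot 7 \left(100 + 7\right) + 15\right) = 4 \left(2 \cdot 7 \cdot 107 + 15\right) = 4 \left(1498 + 15\right) = 4 \cdot 1513 = 6052$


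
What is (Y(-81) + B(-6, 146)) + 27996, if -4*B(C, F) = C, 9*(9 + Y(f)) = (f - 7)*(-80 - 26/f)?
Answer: 41943137/1458 ≈ 28768.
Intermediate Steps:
Y(f) = -9 + (-80 - 26/f)*(-7 + f)/9 (Y(f) = -9 + ((f - 7)*(-80 - 26/f))/9 = -9 + ((-7 + f)*(-80 - 26/f))/9 = -9 + ((-80 - 26/f)*(-7 + f))/9 = -9 + (-80 - 26/f)*(-7 + f)/9)
B(C, F) = -C/4
(Y(-81) + B(-6, 146)) + 27996 = ((1/9)*(182 - 1*(-81)*(-453 + 80*(-81)))/(-81) - 1/4*(-6)) + 27996 = ((1/9)*(-1/81)*(182 - 1*(-81)*(-453 - 6480)) + 3/2) + 27996 = ((1/9)*(-1/81)*(182 - 1*(-81)*(-6933)) + 3/2) + 27996 = ((1/9)*(-1/81)*(182 - 561573) + 3/2) + 27996 = ((1/9)*(-1/81)*(-561391) + 3/2) + 27996 = (561391/729 + 3/2) + 27996 = 1124969/1458 + 27996 = 41943137/1458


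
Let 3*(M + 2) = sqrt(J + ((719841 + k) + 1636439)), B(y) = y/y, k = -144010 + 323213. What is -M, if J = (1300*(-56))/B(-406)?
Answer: 2 - sqrt(2462683)/3 ≈ -521.10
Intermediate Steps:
k = 179203
B(y) = 1
J = -72800 (J = (1300*(-56))/1 = -72800*1 = -72800)
M = -2 + sqrt(2462683)/3 (M = -2 + sqrt(-72800 + ((719841 + 179203) + 1636439))/3 = -2 + sqrt(-72800 + (899044 + 1636439))/3 = -2 + sqrt(-72800 + 2535483)/3 = -2 + sqrt(2462683)/3 ≈ 521.10)
-M = -(-2 + sqrt(2462683)/3) = 2 - sqrt(2462683)/3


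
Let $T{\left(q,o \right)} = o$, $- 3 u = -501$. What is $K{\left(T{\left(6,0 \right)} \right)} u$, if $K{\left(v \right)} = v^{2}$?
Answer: $0$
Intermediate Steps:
$u = 167$ ($u = \left(- \frac{1}{3}\right) \left(-501\right) = 167$)
$K{\left(T{\left(6,0 \right)} \right)} u = 0^{2} \cdot 167 = 0 \cdot 167 = 0$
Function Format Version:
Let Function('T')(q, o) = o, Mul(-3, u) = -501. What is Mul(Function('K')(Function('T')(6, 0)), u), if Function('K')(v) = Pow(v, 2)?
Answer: 0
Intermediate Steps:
u = 167 (u = Mul(Rational(-1, 3), -501) = 167)
Mul(Function('K')(Function('T')(6, 0)), u) = Mul(Pow(0, 2), 167) = Mul(0, 167) = 0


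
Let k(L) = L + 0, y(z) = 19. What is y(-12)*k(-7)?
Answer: -133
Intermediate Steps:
k(L) = L
y(-12)*k(-7) = 19*(-7) = -133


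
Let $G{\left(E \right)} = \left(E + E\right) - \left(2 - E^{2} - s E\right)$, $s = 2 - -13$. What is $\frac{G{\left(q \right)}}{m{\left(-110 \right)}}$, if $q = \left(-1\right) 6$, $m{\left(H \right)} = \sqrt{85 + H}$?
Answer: $\frac{68 i}{5} \approx 13.6 i$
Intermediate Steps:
$s = 15$ ($s = 2 + 13 = 15$)
$q = -6$
$G{\left(E \right)} = -2 + E^{2} + 17 E$ ($G{\left(E \right)} = \left(E + E\right) - \left(2 - E^{2} - 15 E\right) = 2 E + \left(-2 + E^{2} + 15 E\right) = -2 + E^{2} + 17 E$)
$\frac{G{\left(q \right)}}{m{\left(-110 \right)}} = \frac{-2 + \left(-6\right)^{2} + 17 \left(-6\right)}{\sqrt{85 - 110}} = \frac{-2 + 36 - 102}{\sqrt{-25}} = - \frac{68}{5 i} = - 68 \left(- \frac{i}{5}\right) = \frac{68 i}{5}$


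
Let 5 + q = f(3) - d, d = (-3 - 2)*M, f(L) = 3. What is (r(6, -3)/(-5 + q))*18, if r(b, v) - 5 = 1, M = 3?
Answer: 27/2 ≈ 13.500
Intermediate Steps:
r(b, v) = 6 (r(b, v) = 5 + 1 = 6)
d = -15 (d = (-3 - 2)*3 = -5*3 = -15)
q = 13 (q = -5 + (3 - 1*(-15)) = -5 + (3 + 15) = -5 + 18 = 13)
(r(6, -3)/(-5 + q))*18 = (6/(-5 + 13))*18 = (6/8)*18 = ((1/8)*6)*18 = (3/4)*18 = 27/2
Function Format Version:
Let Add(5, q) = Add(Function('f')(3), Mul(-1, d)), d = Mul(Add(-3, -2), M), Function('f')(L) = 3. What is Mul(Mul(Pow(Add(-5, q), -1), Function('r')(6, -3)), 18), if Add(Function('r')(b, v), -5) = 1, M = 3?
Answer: Rational(27, 2) ≈ 13.500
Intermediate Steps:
Function('r')(b, v) = 6 (Function('r')(b, v) = Add(5, 1) = 6)
d = -15 (d = Mul(Add(-3, -2), 3) = Mul(-5, 3) = -15)
q = 13 (q = Add(-5, Add(3, Mul(-1, -15))) = Add(-5, Add(3, 15)) = Add(-5, 18) = 13)
Mul(Mul(Pow(Add(-5, q), -1), Function('r')(6, -3)), 18) = Mul(Mul(Pow(Add(-5, 13), -1), 6), 18) = Mul(Mul(Pow(8, -1), 6), 18) = Mul(Mul(Rational(1, 8), 6), 18) = Mul(Rational(3, 4), 18) = Rational(27, 2)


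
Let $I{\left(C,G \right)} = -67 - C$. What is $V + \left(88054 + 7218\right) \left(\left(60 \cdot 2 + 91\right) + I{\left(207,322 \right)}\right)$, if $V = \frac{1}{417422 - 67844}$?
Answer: $- \frac{2098214698607}{349578} \approx -6.0021 \cdot 10^{6}$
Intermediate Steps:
$V = \frac{1}{349578} \approx 2.8606 \cdot 10^{-6}$
$V + \left(88054 + 7218\right) \left(\left(60 \cdot 2 + 91\right) + I{\left(207,322 \right)}\right) = \frac{1}{349578} + \left(88054 + 7218\right) \left(\left(60 \cdot 2 + 91\right) - 274\right) = \frac{1}{349578} + 95272 \left(\left(120 + 91\right) - 274\right) = \frac{1}{349578} + 95272 \left(211 - 274\right) = \frac{1}{349578} + 95272 \left(-63\right) = \frac{1}{349578} - 6002136 = - \frac{2098214698607}{349578}$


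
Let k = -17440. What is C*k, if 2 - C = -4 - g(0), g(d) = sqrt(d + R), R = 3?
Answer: -104640 - 17440*sqrt(3) ≈ -1.3485e+5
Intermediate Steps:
g(d) = sqrt(3 + d) (g(d) = sqrt(d + 3) = sqrt(3 + d))
C = 6 + sqrt(3) (C = 2 - (-4 - sqrt(3 + 0)) = 2 - (-4 - sqrt(3)) = 2 + (4 + sqrt(3)) = 6 + sqrt(3) ≈ 7.7320)
C*k = (6 + sqrt(3))*(-17440) = -104640 - 17440*sqrt(3)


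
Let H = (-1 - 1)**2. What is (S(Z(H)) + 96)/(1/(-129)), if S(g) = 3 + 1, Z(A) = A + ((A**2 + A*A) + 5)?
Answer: -12900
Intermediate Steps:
H = 4 (H = (-2)**2 = 4)
Z(A) = 5 + A + 2*A**2 (Z(A) = A + ((A**2 + A**2) + 5) = A + (2*A**2 + 5) = A + (5 + 2*A**2) = 5 + A + 2*A**2)
S(g) = 4
(S(Z(H)) + 96)/(1/(-129)) = (4 + 96)/(1/(-129)) = 100/(-1/129) = 100*(-129) = -12900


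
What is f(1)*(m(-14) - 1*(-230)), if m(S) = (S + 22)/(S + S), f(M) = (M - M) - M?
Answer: -1608/7 ≈ -229.71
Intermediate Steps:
f(M) = -M (f(M) = 0 - M = -M)
m(S) = (22 + S)/(2*S) (m(S) = (22 + S)/((2*S)) = (22 + S)*(1/(2*S)) = (22 + S)/(2*S))
f(1)*(m(-14) - 1*(-230)) = (-1*1)*((½)*(22 - 14)/(-14) - 1*(-230)) = -((½)*(-1/14)*8 + 230) = -(-2/7 + 230) = -1*1608/7 = -1608/7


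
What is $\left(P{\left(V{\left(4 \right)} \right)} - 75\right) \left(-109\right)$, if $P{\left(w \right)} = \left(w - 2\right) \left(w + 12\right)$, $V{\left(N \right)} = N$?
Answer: $4687$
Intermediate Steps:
$P{\left(w \right)} = \left(-2 + w\right) \left(12 + w\right)$
$\left(P{\left(V{\left(4 \right)} \right)} - 75\right) \left(-109\right) = \left(\left(-24 + 4^{2} + 10 \cdot 4\right) - 75\right) \left(-109\right) = \left(\left(-24 + 16 + 40\right) - 75\right) \left(-109\right) = \left(32 - 75\right) \left(-109\right) = \left(-43\right) \left(-109\right) = 4687$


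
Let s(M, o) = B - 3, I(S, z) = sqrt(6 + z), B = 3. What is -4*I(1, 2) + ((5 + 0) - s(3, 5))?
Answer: 5 - 8*sqrt(2) ≈ -6.3137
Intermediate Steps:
s(M, o) = 0 (s(M, o) = 3 - 3 = 0)
-4*I(1, 2) + ((5 + 0) - s(3, 5)) = -4*sqrt(6 + 2) + ((5 + 0) - 1*0) = -8*sqrt(2) + (5 + 0) = -8*sqrt(2) + 5 = 5 - 8*sqrt(2)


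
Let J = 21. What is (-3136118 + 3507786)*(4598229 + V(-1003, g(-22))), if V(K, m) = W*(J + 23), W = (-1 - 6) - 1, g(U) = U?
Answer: 1708883748836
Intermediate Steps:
W = -8 (W = -7 - 1 = -8)
V(K, m) = -352 (V(K, m) = -8*(21 + 23) = -8*44 = -352)
(-3136118 + 3507786)*(4598229 + V(-1003, g(-22))) = (-3136118 + 3507786)*(4598229 - 352) = 371668*4597877 = 1708883748836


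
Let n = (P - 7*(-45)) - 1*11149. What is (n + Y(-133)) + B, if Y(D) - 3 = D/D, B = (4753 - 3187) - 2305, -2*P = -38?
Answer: -11550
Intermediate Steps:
P = 19 (P = -½*(-38) = 19)
B = -739 (B = 1566 - 2305 = -739)
Y(D) = 4 (Y(D) = 3 + D/D = 3 + 1 = 4)
n = -10815 (n = (19 - 7*(-45)) - 1*11149 = (19 + 315) - 11149 = 334 - 11149 = -10815)
(n + Y(-133)) + B = (-10815 + 4) - 739 = -10811 - 739 = -11550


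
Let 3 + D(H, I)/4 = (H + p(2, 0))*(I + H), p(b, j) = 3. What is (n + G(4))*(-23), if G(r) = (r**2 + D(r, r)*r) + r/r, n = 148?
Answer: -23299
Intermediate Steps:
D(H, I) = -12 + 4*(3 + H)*(H + I) (D(H, I) = -12 + 4*((H + 3)*(I + H)) = -12 + 4*((3 + H)*(H + I)) = -12 + 4*(3 + H)*(H + I))
G(r) = 1 + r**2 + r*(-12 + 8*r**2 + 24*r) (G(r) = (r**2 + (-12 + 4*r**2 + 12*r + 12*r + 4*r*r)*r) + r/r = (r**2 + (-12 + 4*r**2 + 12*r + 12*r + 4*r**2)*r) + 1 = (r**2 + (-12 + 8*r**2 + 24*r)*r) + 1 = (r**2 + r*(-12 + 8*r**2 + 24*r)) + 1 = 1 + r**2 + r*(-12 + 8*r**2 + 24*r))
(n + G(4))*(-23) = (148 + (1 - 12*4 + 8*4**3 + 25*4**2))*(-23) = (148 + (1 - 48 + 8*64 + 25*16))*(-23) = (148 + (1 - 48 + 512 + 400))*(-23) = (148 + 865)*(-23) = 1013*(-23) = -23299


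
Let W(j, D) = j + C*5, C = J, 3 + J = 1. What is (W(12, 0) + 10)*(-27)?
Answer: -324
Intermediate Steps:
J = -2 (J = -3 + 1 = -2)
C = -2
W(j, D) = -10 + j (W(j, D) = j - 2*5 = j - 10 = -10 + j)
(W(12, 0) + 10)*(-27) = ((-10 + 12) + 10)*(-27) = (2 + 10)*(-27) = 12*(-27) = -324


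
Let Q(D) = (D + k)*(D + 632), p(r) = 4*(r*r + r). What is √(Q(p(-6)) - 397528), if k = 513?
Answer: 2*√19622 ≈ 280.16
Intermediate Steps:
p(r) = 4*r + 4*r² (p(r) = 4*(r² + r) = 4*(r + r²) = 4*r + 4*r²)
Q(D) = (513 + D)*(632 + D) (Q(D) = (D + 513)*(D + 632) = (513 + D)*(632 + D))
√(Q(p(-6)) - 397528) = √((324216 + (4*(-6)*(1 - 6))² + 1145*(4*(-6)*(1 - 6))) - 397528) = √((324216 + (4*(-6)*(-5))² + 1145*(4*(-6)*(-5))) - 397528) = √((324216 + 120² + 1145*120) - 397528) = √((324216 + 14400 + 137400) - 397528) = √(476016 - 397528) = √78488 = 2*√19622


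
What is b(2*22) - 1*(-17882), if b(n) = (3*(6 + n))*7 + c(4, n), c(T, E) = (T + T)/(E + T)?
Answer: 113593/6 ≈ 18932.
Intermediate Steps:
c(T, E) = 2*T/(E + T) (c(T, E) = (2*T)/(E + T) = 2*T/(E + T))
b(n) = 126 + 8/(4 + n) + 21*n (b(n) = (3*(6 + n))*7 + 2*4/(n + 4) = (18 + 3*n)*7 + 2*4/(4 + n) = (126 + 21*n) + 8/(4 + n) = 126 + 8/(4 + n) + 21*n)
b(2*22) - 1*(-17882) = (8 + 21*(4 + 2*22)*(6 + 2*22))/(4 + 2*22) - 1*(-17882) = (8 + 21*(4 + 44)*(6 + 44))/(4 + 44) + 17882 = (8 + 21*48*50)/48 + 17882 = (8 + 50400)/48 + 17882 = (1/48)*50408 + 17882 = 6301/6 + 17882 = 113593/6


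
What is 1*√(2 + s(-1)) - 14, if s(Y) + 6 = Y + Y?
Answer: -14 + I*√6 ≈ -14.0 + 2.4495*I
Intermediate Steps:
s(Y) = -6 + 2*Y (s(Y) = -6 + (Y + Y) = -6 + 2*Y)
1*√(2 + s(-1)) - 14 = 1*√(2 + (-6 + 2*(-1))) - 14 = 1*√(2 + (-6 - 2)) - 14 = 1*√(2 - 8) - 14 = 1*√(-6) - 14 = 1*(I*√6) - 14 = I*√6 - 14 = -14 + I*√6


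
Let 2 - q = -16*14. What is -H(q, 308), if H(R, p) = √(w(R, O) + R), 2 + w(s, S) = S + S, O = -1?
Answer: -√222 ≈ -14.900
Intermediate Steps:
q = 226 (q = 2 - (-16)*14 = 2 - 1*(-224) = 2 + 224 = 226)
w(s, S) = -2 + 2*S (w(s, S) = -2 + (S + S) = -2 + 2*S)
H(R, p) = √(-4 + R) (H(R, p) = √((-2 + 2*(-1)) + R) = √((-2 - 2) + R) = √(-4 + R))
-H(q, 308) = -√(-4 + 226) = -√222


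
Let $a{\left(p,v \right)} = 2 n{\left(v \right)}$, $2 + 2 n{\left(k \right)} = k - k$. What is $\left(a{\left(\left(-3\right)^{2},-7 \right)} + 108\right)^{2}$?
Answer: $11236$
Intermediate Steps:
$n{\left(k \right)} = -1$ ($n{\left(k \right)} = -1 + \frac{k - k}{2} = -1 + \frac{1}{2} \cdot 0 = -1 + 0 = -1$)
$a{\left(p,v \right)} = -2$ ($a{\left(p,v \right)} = 2 \left(-1\right) = -2$)
$\left(a{\left(\left(-3\right)^{2},-7 \right)} + 108\right)^{2} = \left(-2 + 108\right)^{2} = 106^{2} = 11236$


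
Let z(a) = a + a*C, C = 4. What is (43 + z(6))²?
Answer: 5329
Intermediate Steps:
z(a) = 5*a (z(a) = a + a*4 = a + 4*a = 5*a)
(43 + z(6))² = (43 + 5*6)² = (43 + 30)² = 73² = 5329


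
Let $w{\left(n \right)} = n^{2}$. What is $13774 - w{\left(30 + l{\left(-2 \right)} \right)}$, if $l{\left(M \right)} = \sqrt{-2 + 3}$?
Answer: $12813$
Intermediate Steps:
$l{\left(M \right)} = 1$ ($l{\left(M \right)} = \sqrt{1} = 1$)
$13774 - w{\left(30 + l{\left(-2 \right)} \right)} = 13774 - \left(30 + 1\right)^{2} = 13774 - 31^{2} = 13774 - 961 = 12813$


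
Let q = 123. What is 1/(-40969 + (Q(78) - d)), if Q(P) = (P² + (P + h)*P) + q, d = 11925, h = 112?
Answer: -1/31867 ≈ -3.1380e-5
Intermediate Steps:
Q(P) = 123 + P² + P*(112 + P) (Q(P) = (P² + (P + 112)*P) + 123 = (P² + (112 + P)*P) + 123 = (P² + P*(112 + P)) + 123 = 123 + P² + P*(112 + P))
1/(-40969 + (Q(78) - d)) = 1/(-40969 + ((123 + 2*78² + 112*78) - 1*11925)) = 1/(-40969 + ((123 + 2*6084 + 8736) - 11925)) = 1/(-40969 + ((123 + 12168 + 8736) - 11925)) = 1/(-40969 + (21027 - 11925)) = 1/(-40969 + 9102) = 1/(-31867) = -1/31867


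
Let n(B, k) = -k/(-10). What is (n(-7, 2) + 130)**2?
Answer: 423801/25 ≈ 16952.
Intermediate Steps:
n(B, k) = k/10 (n(B, k) = -k*(-1)/10 = -(-1)*k/10 = k/10)
(n(-7, 2) + 130)**2 = ((1/10)*2 + 130)**2 = (1/5 + 130)**2 = (651/5)**2 = 423801/25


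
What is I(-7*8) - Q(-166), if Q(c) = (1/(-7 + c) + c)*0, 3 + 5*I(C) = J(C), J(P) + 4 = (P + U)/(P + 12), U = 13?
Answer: -53/44 ≈ -1.2045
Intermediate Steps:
J(P) = -4 + (13 + P)/(12 + P) (J(P) = -4 + (P + 13)/(P + 12) = -4 + (13 + P)/(12 + P))
I(C) = -3/5 + (-35 - 3*C)/(5*(12 + C)) (I(C) = -3/5 + ((-35 - 3*C)/(12 + C))/5 = -3/5 + (-35 - 3*C)/(5*(12 + C)))
Q(c) = 0 (Q(c) = (c + 1/(-7 + c))*0 = 0)
I(-7*8) - Q(-166) = (-71 - (-42)*8)/(5*(12 - 7*8)) - 1*0 = (-71 - 6*(-56))/(5*(12 - 56)) + 0 = (1/5)*(-71 + 336)/(-44) + 0 = (1/5)*(-1/44)*265 + 0 = -53/44 + 0 = -53/44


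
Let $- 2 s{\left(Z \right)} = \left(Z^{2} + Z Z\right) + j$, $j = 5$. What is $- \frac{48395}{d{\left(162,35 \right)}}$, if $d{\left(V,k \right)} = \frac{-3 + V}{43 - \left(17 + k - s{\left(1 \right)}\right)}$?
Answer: $\frac{1209875}{318} \approx 3804.6$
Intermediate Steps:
$s{\left(Z \right)} = - \frac{5}{2} - Z^{2}$ ($s{\left(Z \right)} = - \frac{\left(Z^{2} + Z Z\right) + 5}{2} = - \frac{\left(Z^{2} + Z^{2}\right) + 5}{2} = - \frac{2 Z^{2} + 5}{2} = - \frac{5 + 2 Z^{2}}{2} = - \frac{5}{2} - Z^{2}$)
$d{\left(V,k \right)} = \frac{-3 + V}{\frac{45}{2} - k}$ ($d{\left(V,k \right)} = \frac{-3 + V}{43 - \left(\frac{7}{2} + 17 + k\right)} = \frac{-3 + V}{43 - \left(\frac{41}{2} + k\right)} = \frac{-3 + V}{\frac{45}{2} - k}$)
$- \frac{48395}{d{\left(162,35 \right)}} = - \frac{48395}{2 \frac{1}{-45 + 2 \cdot 35} \left(3 - 162\right)} = - \frac{48395}{2 \frac{1}{-45 + 70} \left(3 - 162\right)} = - \frac{48395}{2 \cdot \frac{1}{25} \left(-159\right)} = - \frac{48395}{- \frac{318}{25}} = \left(-48395\right) \left(- \frac{25}{318}\right) = \frac{1209875}{318}$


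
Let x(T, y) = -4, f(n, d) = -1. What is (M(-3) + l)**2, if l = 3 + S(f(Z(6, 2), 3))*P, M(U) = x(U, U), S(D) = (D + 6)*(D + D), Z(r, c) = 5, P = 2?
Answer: 441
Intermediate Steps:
S(D) = 2*D*(6 + D) (S(D) = (6 + D)*(2*D) = 2*D*(6 + D))
M(U) = -4
l = -17 (l = 3 + (2*(-1)*(6 - 1))*2 = 3 + (2*(-1)*5)*2 = 3 - 10*2 = 3 - 20 = -17)
(M(-3) + l)**2 = (-4 - 17)**2 = (-21)**2 = 441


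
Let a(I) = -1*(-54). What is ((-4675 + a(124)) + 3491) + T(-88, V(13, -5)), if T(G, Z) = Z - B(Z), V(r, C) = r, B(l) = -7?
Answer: -1110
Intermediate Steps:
a(I) = 54
T(G, Z) = 7 + Z (T(G, Z) = Z - 1*(-7) = Z + 7 = 7 + Z)
((-4675 + a(124)) + 3491) + T(-88, V(13, -5)) = ((-4675 + 54) + 3491) + (7 + 13) = (-4621 + 3491) + 20 = -1130 + 20 = -1110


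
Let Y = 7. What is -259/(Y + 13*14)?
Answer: -37/27 ≈ -1.3704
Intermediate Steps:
-259/(Y + 13*14) = -259/(7 + 13*14) = -259/(7 + 182) = -259/189 = -259*1/189 = -37/27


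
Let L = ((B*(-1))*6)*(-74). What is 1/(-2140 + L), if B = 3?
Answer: -1/808 ≈ -0.0012376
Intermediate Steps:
L = 1332 (L = ((3*(-1))*6)*(-74) = -3*6*(-74) = -18*(-74) = 1332)
1/(-2140 + L) = 1/(-2140 + 1332) = 1/(-808) = -1/808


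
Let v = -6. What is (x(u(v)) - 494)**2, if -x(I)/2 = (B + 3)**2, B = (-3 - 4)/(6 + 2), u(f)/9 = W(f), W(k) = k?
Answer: 259113409/1024 ≈ 2.5304e+5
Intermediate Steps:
u(f) = 9*f
B = -7/8 ≈ -0.87500
x(I) = -289/32 (x(I) = -2*(-7/8 + 3)**2 = -2*(17/8)**2 = -2*289/64 = -289/32)
(x(u(v)) - 494)**2 = (-289/32 - 494)**2 = (-16097/32)**2 = 259113409/1024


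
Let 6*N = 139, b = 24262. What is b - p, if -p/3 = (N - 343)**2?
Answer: 3973705/12 ≈ 3.3114e+5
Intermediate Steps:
N = 139/6 (N = (1/6)*139 = 139/6 ≈ 23.167)
p = -3682561/12 (p = -3*(139/6 - 343)**2 = -3*(-1919/6)**2 = -3*3682561/36 = -3682561/12 ≈ -3.0688e+5)
b - p = 24262 - 1*(-3682561/12) = 24262 + 3682561/12 = 3973705/12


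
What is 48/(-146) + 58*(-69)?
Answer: -292170/73 ≈ -4002.3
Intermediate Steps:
48/(-146) + 58*(-69) = 48*(-1/146) - 4002 = -24/73 - 4002 = -292170/73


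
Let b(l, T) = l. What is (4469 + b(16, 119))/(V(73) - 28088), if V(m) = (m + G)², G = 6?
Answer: -4485/21847 ≈ -0.20529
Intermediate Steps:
V(m) = (6 + m)² (V(m) = (m + 6)² = (6 + m)²)
(4469 + b(16, 119))/(V(73) - 28088) = (4469 + 16)/((6 + 73)² - 28088) = 4485/(79² - 28088) = 4485/(6241 - 28088) = 4485/(-21847) = 4485*(-1/21847) = -4485/21847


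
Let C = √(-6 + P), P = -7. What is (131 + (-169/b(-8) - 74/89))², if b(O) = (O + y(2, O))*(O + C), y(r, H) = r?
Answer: (75215241780*√13 + 229911878221*I)/(285156*(16*√13 + 51*I)) ≈ 16189.0 - 335.64*I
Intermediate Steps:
C = I*√13 (C = √(-6 - 7) = √(-13) = I*√13 ≈ 3.6056*I)
b(O) = (2 + O)*(O + I*√13) (b(O) = (O + 2)*(O + I*√13) = (2 + O)*(O + I*√13))
(131 + (-169/b(-8) - 74/89))² = (131 + (-169/((-8)² + 2*(-8) + 2*I*√13 + I*(-8)*√13) - 74/89))² = (131 + (-169/(64 - 16 + 2*I*√13 - 8*I*√13) - 74*1/89))² = (131 + (-169/(48 - 6*I*√13) - 74/89))² = (131 + (-74/89 - 169/(48 - 6*I*√13)))² = (11585/89 - 169/(48 - 6*I*√13))²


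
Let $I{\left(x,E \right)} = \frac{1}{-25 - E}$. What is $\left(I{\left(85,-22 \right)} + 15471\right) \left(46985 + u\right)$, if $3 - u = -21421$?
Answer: $1058332836$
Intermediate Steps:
$u = 21424$ ($u = 3 - -21421 = 3 + 21421 = 21424$)
$\left(I{\left(85,-22 \right)} + 15471\right) \left(46985 + u\right) = \left(- \frac{1}{25 - 22} + 15471\right) \left(46985 + 21424\right) = \left(- \frac{1}{3} + 15471\right) 68409 = \frac{46412}{3} \cdot 68409 = 1058332836$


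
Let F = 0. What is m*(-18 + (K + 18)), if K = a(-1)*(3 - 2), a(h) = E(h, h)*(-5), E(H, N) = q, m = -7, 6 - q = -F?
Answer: 210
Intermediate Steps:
q = 6 (q = 6 - (-1)*0 = 6 - 1*0 = 6 + 0 = 6)
E(H, N) = 6
a(h) = -30 (a(h) = 6*(-5) = -30)
K = -30 (K = -30*(3 - 2) = -30*1 = -30)
m*(-18 + (K + 18)) = -7*(-18 + (-30 + 18)) = -7*(-18 - 12) = -7*(-30) = 210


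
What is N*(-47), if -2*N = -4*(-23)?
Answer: 2162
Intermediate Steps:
N = -46 (N = -(-2)*(-23) = -½*92 = -46)
N*(-47) = -46*(-47) = 2162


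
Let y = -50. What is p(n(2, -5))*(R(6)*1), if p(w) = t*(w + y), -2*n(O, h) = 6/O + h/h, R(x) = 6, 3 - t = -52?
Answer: -17160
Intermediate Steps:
t = 55 (t = 3 - 1*(-52) = 3 + 52 = 55)
n(O, h) = -1/2 - 3/O (n(O, h) = -(6/O + h/h)/2 = -(6/O + 1)/2 = -(1 + 6/O)/2 = -1/2 - 3/O)
p(w) = -2750 + 55*w (p(w) = 55*(w - 50) = 55*(-50 + w) = -2750 + 55*w)
p(n(2, -5))*(R(6)*1) = (-2750 + 55*((1/2)*(-6 - 1*2)/2))*(6*1) = (-2750 + 55*((1/2)*(1/2)*(-6 - 2)))*6 = (-2750 + 55*((1/2)*(1/2)*(-8)))*6 = (-2750 + 55*(-2))*6 = (-2750 - 110)*6 = -2860*6 = -17160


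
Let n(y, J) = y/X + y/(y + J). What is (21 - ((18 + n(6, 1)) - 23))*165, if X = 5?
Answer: 27654/7 ≈ 3950.6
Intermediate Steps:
n(y, J) = y/5 + y/(J + y) (n(y, J) = y/5 + y/(y + J) = y*(1/5) + y/(J + y) = y/5 + y/(J + y))
(21 - ((18 + n(6, 1)) - 23))*165 = (21 - ((18 + (1/5)*6*(5 + 1 + 6)/(1 + 6)) - 23))*165 = (21 - ((18 + (1/5)*6*12/7) - 23))*165 = (21 - ((18 + (1/5)*6*(1/7)*12) - 23))*165 = (21 - ((18 + 72/35) - 23))*165 = (21 - (702/35 - 23))*165 = (21 - 1*(-103/35))*165 = (21 + 103/35)*165 = (838/35)*165 = 27654/7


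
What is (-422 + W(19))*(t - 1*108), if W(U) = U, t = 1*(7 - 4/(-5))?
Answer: 201903/5 ≈ 40381.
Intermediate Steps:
t = 39/5 (t = 1*(7 - 4*(-1/5)) = 1*(7 + 4/5) = 1*(39/5) = 39/5 ≈ 7.8000)
(-422 + W(19))*(t - 1*108) = (-422 + 19)*(39/5 - 1*108) = -403*(39/5 - 108) = -403*(-501/5) = 201903/5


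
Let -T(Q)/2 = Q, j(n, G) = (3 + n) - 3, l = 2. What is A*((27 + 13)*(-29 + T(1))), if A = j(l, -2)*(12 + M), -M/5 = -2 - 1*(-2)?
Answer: -29760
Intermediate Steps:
j(n, G) = n
T(Q) = -2*Q
M = 0 (M = -5*(-2 - 1*(-2)) = -5*(-2 + 2) = -5*0 = 0)
A = 24 (A = 2*(12 + 0) = 2*12 = 24)
A*((27 + 13)*(-29 + T(1))) = 24*((27 + 13)*(-29 - 2*1)) = 24*(40*(-29 - 2)) = 24*(40*(-31)) = 24*(-1240) = -29760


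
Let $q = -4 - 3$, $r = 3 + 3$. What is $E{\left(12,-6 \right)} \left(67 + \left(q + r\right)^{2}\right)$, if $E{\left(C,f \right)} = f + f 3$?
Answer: $-1632$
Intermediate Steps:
$E{\left(C,f \right)} = 4 f$ ($E{\left(C,f \right)} = f + 3 f = 4 f$)
$r = 6$
$q = -7$ ($q = -4 - 3 = -7$)
$E{\left(12,-6 \right)} \left(67 + \left(q + r\right)^{2}\right) = 4 \left(-6\right) \left(67 + \left(-7 + 6\right)^{2}\right) = - 24 \left(67 + \left(-1\right)^{2}\right) = - 24 \left(67 + 1\right) = \left(-24\right) 68 = -1632$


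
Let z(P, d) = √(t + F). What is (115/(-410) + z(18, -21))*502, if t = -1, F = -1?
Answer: -5773/41 + 502*I*√2 ≈ -140.8 + 709.94*I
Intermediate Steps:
z(P, d) = I*√2 (z(P, d) = √(-1 - 1) = √(-2) = I*√2)
(115/(-410) + z(18, -21))*502 = (115/(-410) + I*√2)*502 = (115*(-1/410) + I*√2)*502 = (-23/82 + I*√2)*502 = -5773/41 + 502*I*√2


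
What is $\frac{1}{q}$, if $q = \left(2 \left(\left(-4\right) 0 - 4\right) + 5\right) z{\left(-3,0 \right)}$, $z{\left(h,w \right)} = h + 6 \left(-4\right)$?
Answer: $\frac{1}{81} \approx 0.012346$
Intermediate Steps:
$z{\left(h,w \right)} = -24 + h$ ($z{\left(h,w \right)} = h - 24 = -24 + h$)
$q = 81$ ($q = \left(2 \left(\left(-4\right) 0 - 4\right) + 5\right) \left(-24 - 3\right) = \left(2 \left(0 - 4\right) + 5\right) \left(-27\right) = \left(2 \left(-4\right) + 5\right) \left(-27\right) = \left(-8 + 5\right) \left(-27\right) = \left(-3\right) \left(-27\right) = 81$)
$\frac{1}{q} = \frac{1}{81}$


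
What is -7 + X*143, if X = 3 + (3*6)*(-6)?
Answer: -15022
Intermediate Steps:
X = -105 (X = 3 + 18*(-6) = 3 - 108 = -105)
-7 + X*143 = -7 - 105*143 = -7 - 15015 = -15022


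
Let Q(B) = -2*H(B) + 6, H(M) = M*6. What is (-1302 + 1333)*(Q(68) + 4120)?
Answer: 102610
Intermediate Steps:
H(M) = 6*M
Q(B) = 6 - 12*B (Q(B) = -12*B + 6 = 6 - 12*B)
(-1302 + 1333)*(Q(68) + 4120) = (-1302 + 1333)*((6 - 12*68) + 4120) = 31*((6 - 816) + 4120) = 31*(-810 + 4120) = 31*3310 = 102610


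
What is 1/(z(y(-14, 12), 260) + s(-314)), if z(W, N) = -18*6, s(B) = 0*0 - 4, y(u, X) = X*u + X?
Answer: -1/112 ≈ -0.0089286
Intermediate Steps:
y(u, X) = X + X*u
s(B) = -4 (s(B) = 0 - 4 = -4)
z(W, N) = -108
1/(z(y(-14, 12), 260) + s(-314)) = 1/(-108 - 4) = 1/(-112) = -1/112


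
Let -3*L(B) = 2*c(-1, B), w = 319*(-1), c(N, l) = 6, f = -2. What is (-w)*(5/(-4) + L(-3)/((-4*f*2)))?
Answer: -957/2 ≈ -478.50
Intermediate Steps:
w = -319
L(B) = -4 (L(B) = -2*6/3 = -⅓*12 = -4)
(-w)*(5/(-4) + L(-3)/((-4*f*2))) = (-1*(-319))*(5/(-4) - 4/(-4*(-2)*2)) = 319*(5*(-¼) - 4/(8*2)) = 319*(-5/4 - 4/16) = 319*(-5/4 - 4*1/16) = 319*(-5/4 - ¼) = 319*(-3/2) = -957/2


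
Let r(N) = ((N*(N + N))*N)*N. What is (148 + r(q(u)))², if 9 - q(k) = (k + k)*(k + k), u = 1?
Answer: 1954404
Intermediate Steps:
q(k) = 9 - 4*k² (q(k) = 9 - (k + k)*(k + k) = 9 - 2*k*2*k = 9 - 4*k²)
r(N) = 2*N⁴ (r(N) = ((N*(2*N))*N)*N = ((2*N²)*N)*N = (2*N³)*N = 2*N⁴)
(148 + r(q(u)))² = (148 + 2*(9 - 4*1²)⁴)² = (148 + 2*(9 - 4*1)⁴)² = (148 + 2*(9 - 4)⁴)² = (148 + 2*5⁴)² = (148 + 2*625)² = (148 + 1250)² = 1398² = 1954404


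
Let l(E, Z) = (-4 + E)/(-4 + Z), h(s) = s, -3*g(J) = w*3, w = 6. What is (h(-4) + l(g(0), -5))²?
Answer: 676/81 ≈ 8.3457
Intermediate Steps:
g(J) = -6 (g(J) = -2*3 = -⅓*18 = -6)
l(E, Z) = (-4 + E)/(-4 + Z)
(h(-4) + l(g(0), -5))² = (-4 + (-4 - 6)/(-4 - 5))² = (-4 - 10/(-9))² = (-4 - ⅑*(-10))² = (-4 + 10/9)² = (-26/9)² = 676/81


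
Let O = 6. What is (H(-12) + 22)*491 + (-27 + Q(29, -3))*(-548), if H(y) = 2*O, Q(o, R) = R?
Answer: 33134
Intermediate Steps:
H(y) = 12 (H(y) = 2*6 = 12)
(H(-12) + 22)*491 + (-27 + Q(29, -3))*(-548) = (12 + 22)*491 + (-27 - 3)*(-548) = 34*491 - 30*(-548) = 16694 + 16440 = 33134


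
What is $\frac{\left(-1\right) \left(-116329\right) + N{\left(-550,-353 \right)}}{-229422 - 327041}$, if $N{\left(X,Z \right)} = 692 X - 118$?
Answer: $\frac{264389}{556463} \approx 0.47512$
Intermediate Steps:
$N{\left(X,Z \right)} = -118 + 692 X$
$\frac{\left(-1\right) \left(-116329\right) + N{\left(-550,-353 \right)}}{-229422 - 327041} = \frac{\left(-1\right) \left(-116329\right) + \left(-118 + 692 \left(-550\right)\right)}{-229422 - 327041} = \frac{116329 - 380718}{-556463} = \left(116329 - 380718\right) \left(- \frac{1}{556463}\right) = \left(-264389\right) \left(- \frac{1}{556463}\right) = \frac{264389}{556463}$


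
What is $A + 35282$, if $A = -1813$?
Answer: $33469$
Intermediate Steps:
$A + 35282 = -1813 + 35282 = 33469$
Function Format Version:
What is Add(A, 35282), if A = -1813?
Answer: 33469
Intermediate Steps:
Add(A, 35282) = Add(-1813, 35282) = 33469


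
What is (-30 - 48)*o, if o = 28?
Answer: -2184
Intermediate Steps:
(-30 - 48)*o = (-30 - 48)*28 = -78*28 = -2184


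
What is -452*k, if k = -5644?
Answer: 2551088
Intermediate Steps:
-452*k = -452*(-5644) = 2551088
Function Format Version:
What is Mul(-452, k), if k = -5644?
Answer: 2551088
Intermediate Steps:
Mul(-452, k) = Mul(-452, -5644) = 2551088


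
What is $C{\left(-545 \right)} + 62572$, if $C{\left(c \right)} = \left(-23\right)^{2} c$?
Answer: $-225733$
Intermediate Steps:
$C{\left(c \right)} = 529 c$
$C{\left(-545 \right)} + 62572 = 529 \left(-545\right) + 62572 = -288305 + 62572 = -225733$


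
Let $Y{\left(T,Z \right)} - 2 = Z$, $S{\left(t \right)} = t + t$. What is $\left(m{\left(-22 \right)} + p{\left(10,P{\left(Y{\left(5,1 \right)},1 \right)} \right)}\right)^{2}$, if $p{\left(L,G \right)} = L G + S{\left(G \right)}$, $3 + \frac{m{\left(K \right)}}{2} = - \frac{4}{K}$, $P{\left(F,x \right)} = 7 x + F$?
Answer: $\frac{1582564}{121} \approx 13079.0$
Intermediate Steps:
$S{\left(t \right)} = 2 t$
$Y{\left(T,Z \right)} = 2 + Z$
$P{\left(F,x \right)} = F + 7 x$
$m{\left(K \right)} = -6 - \frac{8}{K}$ ($m{\left(K \right)} = -6 + 2 \left(- \frac{4}{K}\right) = -6 - \frac{8}{K}$)
$p{\left(L,G \right)} = 2 G + G L$ ($p{\left(L,G \right)} = L G + 2 G = G L + 2 G = 2 G + G L$)
$\left(m{\left(-22 \right)} + p{\left(10,P{\left(Y{\left(5,1 \right)},1 \right)} \right)}\right)^{2} = \left(\left(-6 - \frac{8}{-22}\right) + \left(\left(2 + 1\right) + 7 \cdot 1\right) \left(2 + 10\right)\right)^{2} = \left(\left(-6 - - \frac{4}{11}\right) + \left(3 + 7\right) 12\right)^{2} = \left(\left(-6 + \frac{4}{11}\right) + 10 \cdot 12\right)^{2} = \left(- \frac{62}{11} + 120\right)^{2} = \left(\frac{1258}{11}\right)^{2} = \frac{1582564}{121}$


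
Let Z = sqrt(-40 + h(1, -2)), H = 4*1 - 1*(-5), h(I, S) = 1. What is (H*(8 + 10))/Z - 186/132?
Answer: -31/22 - 54*I*sqrt(39)/13 ≈ -1.4091 - 25.941*I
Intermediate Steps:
H = 9 (H = 4 + 5 = 9)
Z = I*sqrt(39) (Z = sqrt(-40 + 1) = sqrt(-39) = I*sqrt(39) ≈ 6.245*I)
(H*(8 + 10))/Z - 186/132 = (9*(8 + 10))/((I*sqrt(39))) - 186/132 = (9*18)*(-I*sqrt(39)/39) - 186*1/132 = 162*(-I*sqrt(39)/39) - 31/22 = -54*I*sqrt(39)/13 - 31/22 = -31/22 - 54*I*sqrt(39)/13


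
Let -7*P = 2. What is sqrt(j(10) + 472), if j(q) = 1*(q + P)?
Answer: 2*sqrt(5901)/7 ≈ 21.948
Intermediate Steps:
P = -2/7 (P = -1/7*2 = -2/7 ≈ -0.28571)
j(q) = -2/7 + q (j(q) = 1*(q - 2/7) = 1*(-2/7 + q) = -2/7 + q)
sqrt(j(10) + 472) = sqrt((-2/7 + 10) + 472) = sqrt(68/7 + 472) = sqrt(3372/7) = 2*sqrt(5901)/7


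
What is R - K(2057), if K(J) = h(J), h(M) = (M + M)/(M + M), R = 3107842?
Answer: 3107841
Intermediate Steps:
h(M) = 1 (h(M) = (2*M)/((2*M)) = (2*M)*(1/(2*M)) = 1)
K(J) = 1
R - K(2057) = 3107842 - 1*1 = 3107842 - 1 = 3107841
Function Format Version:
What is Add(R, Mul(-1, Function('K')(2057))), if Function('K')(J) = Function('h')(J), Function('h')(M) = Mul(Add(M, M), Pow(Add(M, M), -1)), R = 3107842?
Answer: 3107841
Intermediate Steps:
Function('h')(M) = 1 (Function('h')(M) = Mul(Mul(2, M), Pow(Mul(2, M), -1)) = Mul(Mul(2, M), Mul(Rational(1, 2), Pow(M, -1))) = 1)
Function('K')(J) = 1
Add(R, Mul(-1, Function('K')(2057))) = Add(3107842, Mul(-1, 1)) = Add(3107842, -1) = 3107841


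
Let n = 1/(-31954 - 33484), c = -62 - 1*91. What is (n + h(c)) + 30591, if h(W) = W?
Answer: 1991801843/65438 ≈ 30438.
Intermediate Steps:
c = -153 (c = -62 - 91 = -153)
n = -1/65438 (n = 1/(-65438) = -1/65438 ≈ -1.5282e-5)
(n + h(c)) + 30591 = (-1/65438 - 153) + 30591 = -10012015/65438 + 30591 = 1991801843/65438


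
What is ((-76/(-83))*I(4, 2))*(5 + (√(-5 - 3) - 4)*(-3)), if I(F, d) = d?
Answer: 2584/83 - 912*I*√2/83 ≈ 31.133 - 15.539*I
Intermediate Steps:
((-76/(-83))*I(4, 2))*(5 + (√(-5 - 3) - 4)*(-3)) = (-76/(-83)*2)*(5 + (√(-5 - 3) - 4)*(-3)) = (-76*(-1/83)*2)*(5 + (√(-8) - 4)*(-3)) = ((76/83)*2)*(5 + (2*I*√2 - 4)*(-3)) = 152*(5 + (-4 + 2*I*√2)*(-3))/83 = 152*(5 + (12 - 6*I*√2))/83 = 152*(17 - 6*I*√2)/83 = 2584/83 - 912*I*√2/83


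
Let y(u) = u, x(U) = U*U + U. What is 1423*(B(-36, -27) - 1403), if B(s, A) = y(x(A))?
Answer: -997523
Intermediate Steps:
x(U) = U + U**2 (x(U) = U**2 + U = U + U**2)
B(s, A) = A*(1 + A)
1423*(B(-36, -27) - 1403) = 1423*(-27*(1 - 27) - 1403) = 1423*(-27*(-26) - 1403) = 1423*(702 - 1403) = 1423*(-701) = -997523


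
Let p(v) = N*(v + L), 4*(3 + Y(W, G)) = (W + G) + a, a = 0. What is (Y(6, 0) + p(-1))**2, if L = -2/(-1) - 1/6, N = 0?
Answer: 9/4 ≈ 2.2500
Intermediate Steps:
Y(W, G) = -3 + G/4 + W/4 (Y(W, G) = -3 + ((W + G) + 0)/4 = -3 + ((G + W) + 0)/4 = -3 + (G + W)/4 = -3 + (G/4 + W/4) = -3 + G/4 + W/4)
L = 11/6 (L = -2*(-1) - 1*1/6 = 2 - 1/6 = 11/6 ≈ 1.8333)
p(v) = 0 (p(v) = 0*(v + 11/6) = 0*(11/6 + v) = 0)
(Y(6, 0) + p(-1))**2 = ((-3 + (1/4)*0 + (1/4)*6) + 0)**2 = ((-3 + 0 + 3/2) + 0)**2 = (-3/2 + 0)**2 = (-3/2)**2 = 9/4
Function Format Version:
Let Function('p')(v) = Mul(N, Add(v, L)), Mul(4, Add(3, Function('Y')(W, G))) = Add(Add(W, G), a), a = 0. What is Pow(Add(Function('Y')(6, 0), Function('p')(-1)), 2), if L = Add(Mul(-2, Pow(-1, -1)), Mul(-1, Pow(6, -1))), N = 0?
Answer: Rational(9, 4) ≈ 2.2500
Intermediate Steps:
Function('Y')(W, G) = Add(-3, Mul(Rational(1, 4), G), Mul(Rational(1, 4), W)) (Function('Y')(W, G) = Add(-3, Mul(Rational(1, 4), Add(Add(W, G), 0))) = Add(-3, Mul(Rational(1, 4), Add(Add(G, W), 0))) = Add(-3, Mul(Rational(1, 4), Add(G, W))) = Add(-3, Add(Mul(Rational(1, 4), G), Mul(Rational(1, 4), W))) = Add(-3, Mul(Rational(1, 4), G), Mul(Rational(1, 4), W)))
L = Rational(11, 6) (L = Add(Mul(-2, -1), Mul(-1, Rational(1, 6))) = Add(2, Rational(-1, 6)) = Rational(11, 6) ≈ 1.8333)
Function('p')(v) = 0 (Function('p')(v) = Mul(0, Add(v, Rational(11, 6))) = Mul(0, Add(Rational(11, 6), v)) = 0)
Pow(Add(Function('Y')(6, 0), Function('p')(-1)), 2) = Pow(Add(Add(-3, Mul(Rational(1, 4), 0), Mul(Rational(1, 4), 6)), 0), 2) = Pow(Add(Add(-3, 0, Rational(3, 2)), 0), 2) = Pow(Add(Rational(-3, 2), 0), 2) = Pow(Rational(-3, 2), 2) = Rational(9, 4)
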